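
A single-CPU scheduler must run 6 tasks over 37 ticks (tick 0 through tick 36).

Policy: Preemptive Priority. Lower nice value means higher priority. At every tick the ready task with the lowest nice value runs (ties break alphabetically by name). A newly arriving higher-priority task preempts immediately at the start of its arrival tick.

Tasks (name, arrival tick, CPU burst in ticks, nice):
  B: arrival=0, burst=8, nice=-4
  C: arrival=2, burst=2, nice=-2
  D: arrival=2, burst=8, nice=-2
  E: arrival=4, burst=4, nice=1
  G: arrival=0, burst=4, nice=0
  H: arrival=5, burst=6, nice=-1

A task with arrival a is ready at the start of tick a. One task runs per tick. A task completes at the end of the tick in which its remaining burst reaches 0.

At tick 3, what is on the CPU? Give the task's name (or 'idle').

t=0: ready={B,G} → run B
t=1: ready={B,G} → run B
t=2: ready={B,C,D,G} → run B
t=3: ready={B,C,D,G} → run B
t=4: ready={B,C,D,E,G} → run B
t=5: ready={B,C,D,E,G,H} → run B
t=6: ready={B,C,D,E,G,H} → run B
t=7: ready={B,C,D,E,G,H} → run B
t=8: ready={C,D,E,G,H} → run C
t=9: ready={C,D,E,G,H} → run C
t=10: ready={D,E,G,H} → run D
t=11: ready={D,E,G,H} → run D
t=12: ready={D,E,G,H} → run D
t=13: ready={D,E,G,H} → run D
t=14: ready={D,E,G,H} → run D
t=15: ready={D,E,G,H} → run D
t=16: ready={D,E,G,H} → run D
t=17: ready={D,E,G,H} → run D
t=18: ready={E,G,H} → run H
t=19: ready={E,G,H} → run H
t=20: ready={E,G,H} → run H
t=21: ready={E,G,H} → run H
t=22: ready={E,G,H} → run H
t=23: ready={E,G,H} → run H
t=24: ready={E,G} → run G
t=25: ready={E,G} → run G
t=26: ready={E,G} → run G
t=27: ready={E,G} → run G
t=28: ready={E} → run E
t=29: ready={E} → run E
t=30: ready={E} → run E
t=31: ready={E} → run E
t=32: (idle)
t=33: (idle)
t=34: (idle)
t=35: (idle)
t=36: (idle)

running at tick 3 = B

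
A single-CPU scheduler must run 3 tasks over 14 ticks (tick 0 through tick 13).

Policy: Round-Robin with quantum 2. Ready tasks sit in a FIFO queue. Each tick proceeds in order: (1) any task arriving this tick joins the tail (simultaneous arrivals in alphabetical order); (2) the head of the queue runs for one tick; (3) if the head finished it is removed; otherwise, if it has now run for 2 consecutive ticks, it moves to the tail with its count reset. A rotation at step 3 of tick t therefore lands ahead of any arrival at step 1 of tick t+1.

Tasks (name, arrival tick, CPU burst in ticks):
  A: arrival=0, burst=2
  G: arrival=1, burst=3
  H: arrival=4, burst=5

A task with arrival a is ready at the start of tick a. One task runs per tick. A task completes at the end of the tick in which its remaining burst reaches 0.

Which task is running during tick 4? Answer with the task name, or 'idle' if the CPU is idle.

t=0: queue=[A] q_used=0 → run A
t=1: queue=[A,G] q_used=1 → run A
t=2: queue=[G] q_used=0 → run G
t=3: queue=[G] q_used=1 → run G
t=4: queue=[G,H] q_used=0 → run G
t=5: queue=[H] q_used=0 → run H
t=6: queue=[H] q_used=1 → run H
t=7: queue=[H] q_used=0 → run H
t=8: queue=[H] q_used=1 → run H
t=9: queue=[H] q_used=0 → run H
t=10: (idle)
t=11: (idle)
t=12: (idle)
t=13: (idle)

running at tick 4 = G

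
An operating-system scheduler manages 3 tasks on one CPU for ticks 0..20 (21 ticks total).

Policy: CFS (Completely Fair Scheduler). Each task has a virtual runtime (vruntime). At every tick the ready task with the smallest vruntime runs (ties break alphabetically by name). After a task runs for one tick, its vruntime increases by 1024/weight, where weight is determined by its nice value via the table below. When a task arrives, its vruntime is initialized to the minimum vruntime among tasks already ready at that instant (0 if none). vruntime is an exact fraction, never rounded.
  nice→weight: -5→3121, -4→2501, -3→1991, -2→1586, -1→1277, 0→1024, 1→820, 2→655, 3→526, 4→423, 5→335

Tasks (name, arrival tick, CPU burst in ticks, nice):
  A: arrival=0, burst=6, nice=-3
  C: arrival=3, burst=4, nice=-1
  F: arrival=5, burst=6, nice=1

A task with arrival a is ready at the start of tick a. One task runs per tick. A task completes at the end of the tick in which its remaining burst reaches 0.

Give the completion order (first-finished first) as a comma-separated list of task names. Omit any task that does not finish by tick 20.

completion order = A, C, F

t=0: vr[A=0] → run A
t=1: vr[A=1024/1991] → run A
t=2: vr[A=2048/1991] → run A
t=3: vr[A=3072/1991 C=3072/1991] → run A
t=4: vr[A=4096/1991 C=3072/1991] → run C
t=5: vr[A=4096/1991 C=5961728/2542507 F=4096/1991] → run A
t=6: vr[A=5120/1991 C=5961728/2542507 F=4096/1991] → run F
t=7: vr[A=5120/1991 C=5961728/2542507 F=1349376/408155] → run C
t=8: vr[A=5120/1991 C=8000512/2542507 F=1349376/408155] → run A
t=9: vr[C=8000512/2542507 F=1349376/408155] → run C
t=10: vr[C=10039296/2542507 F=1349376/408155] → run F
t=11: vr[C=10039296/2542507 F=1859072/408155] → run C
t=12: vr[F=1859072/408155] → run F
t=13: vr[F=2368768/408155] → run F
t=14: vr[F=2878464/408155] → run F
t=15: vr[F=677632/81631] → run F
t=16: (idle)
t=17: (idle)
t=18: (idle)
t=19: (idle)
t=20: (idle)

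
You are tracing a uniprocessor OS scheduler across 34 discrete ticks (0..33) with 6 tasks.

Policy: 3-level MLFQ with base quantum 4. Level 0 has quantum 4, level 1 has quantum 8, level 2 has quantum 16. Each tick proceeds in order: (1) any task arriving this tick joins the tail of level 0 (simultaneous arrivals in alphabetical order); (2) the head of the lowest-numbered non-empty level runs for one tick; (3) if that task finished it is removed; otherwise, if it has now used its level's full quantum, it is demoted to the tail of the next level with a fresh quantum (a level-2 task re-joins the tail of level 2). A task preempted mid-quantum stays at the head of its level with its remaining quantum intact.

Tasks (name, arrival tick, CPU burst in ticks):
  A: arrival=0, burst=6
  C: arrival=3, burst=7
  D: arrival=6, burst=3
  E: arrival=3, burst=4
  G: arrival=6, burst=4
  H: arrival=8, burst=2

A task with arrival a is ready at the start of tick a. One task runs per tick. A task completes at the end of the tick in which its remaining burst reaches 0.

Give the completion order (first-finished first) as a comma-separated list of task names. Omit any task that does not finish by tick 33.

completion order = E, D, G, H, A, C

t=0: L0/L1/L2 = A/-/- → run A
t=1: L0/L1/L2 = A/-/- → run A
t=2: L0/L1/L2 = A/-/- → run A
t=3: L0/L1/L2 = ACE/-/- → run A
t=4: L0/L1/L2 = CE/A/- → run C
t=5: L0/L1/L2 = CE/A/- → run C
t=6: L0/L1/L2 = CEDG/A/- → run C
t=7: L0/L1/L2 = CEDG/A/- → run C
t=8: L0/L1/L2 = EDGH/AC/- → run E
t=9: L0/L1/L2 = EDGH/AC/- → run E
t=10: L0/L1/L2 = EDGH/AC/- → run E
t=11: L0/L1/L2 = EDGH/AC/- → run E
t=12: L0/L1/L2 = DGH/AC/- → run D
t=13: L0/L1/L2 = DGH/AC/- → run D
t=14: L0/L1/L2 = DGH/AC/- → run D
t=15: L0/L1/L2 = GH/AC/- → run G
t=16: L0/L1/L2 = GH/AC/- → run G
t=17: L0/L1/L2 = GH/AC/- → run G
t=18: L0/L1/L2 = GH/AC/- → run G
t=19: L0/L1/L2 = H/AC/- → run H
t=20: L0/L1/L2 = H/AC/- → run H
t=21: L0/L1/L2 = -/AC/- → run A
t=22: L0/L1/L2 = -/AC/- → run A
t=23: L0/L1/L2 = -/C/- → run C
t=24: L0/L1/L2 = -/C/- → run C
t=25: L0/L1/L2 = -/C/- → run C
t=26: (idle)
t=27: (idle)
t=28: (idle)
t=29: (idle)
t=30: (idle)
t=31: (idle)
t=32: (idle)
t=33: (idle)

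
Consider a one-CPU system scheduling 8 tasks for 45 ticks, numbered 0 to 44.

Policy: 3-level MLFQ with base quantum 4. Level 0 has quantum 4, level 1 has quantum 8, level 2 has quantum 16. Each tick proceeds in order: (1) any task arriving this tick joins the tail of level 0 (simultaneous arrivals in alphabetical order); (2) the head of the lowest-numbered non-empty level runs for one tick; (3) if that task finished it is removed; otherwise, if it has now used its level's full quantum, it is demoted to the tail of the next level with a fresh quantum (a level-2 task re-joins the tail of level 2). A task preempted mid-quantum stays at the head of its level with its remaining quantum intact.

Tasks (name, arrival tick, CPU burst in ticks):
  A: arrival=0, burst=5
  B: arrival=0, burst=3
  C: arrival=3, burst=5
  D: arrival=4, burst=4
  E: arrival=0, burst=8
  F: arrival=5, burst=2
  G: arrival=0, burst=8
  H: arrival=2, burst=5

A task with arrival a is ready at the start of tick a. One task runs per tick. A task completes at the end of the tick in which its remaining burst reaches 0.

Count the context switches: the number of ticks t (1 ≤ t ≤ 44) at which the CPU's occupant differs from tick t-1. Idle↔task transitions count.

t=0: L0/L1/L2 = ABEG/-/- → run A
t=1: L0/L1/L2 = ABEG/-/- → run A
t=2: L0/L1/L2 = ABEGH/-/- → run A
t=3: L0/L1/L2 = ABEGHC/-/- → run A
t=4: L0/L1/L2 = BEGHCD/A/- → run B
t=5: L0/L1/L2 = BEGHCDF/A/- → run B
t=6: L0/L1/L2 = BEGHCDF/A/- → run B
t=7: L0/L1/L2 = EGHCDF/A/- → run E
t=8: L0/L1/L2 = EGHCDF/A/- → run E
t=9: L0/L1/L2 = EGHCDF/A/- → run E
t=10: L0/L1/L2 = EGHCDF/A/- → run E
t=11: L0/L1/L2 = GHCDF/AE/- → run G
t=12: L0/L1/L2 = GHCDF/AE/- → run G
t=13: L0/L1/L2 = GHCDF/AE/- → run G
t=14: L0/L1/L2 = GHCDF/AE/- → run G
t=15: L0/L1/L2 = HCDF/AEG/- → run H
t=16: L0/L1/L2 = HCDF/AEG/- → run H
t=17: L0/L1/L2 = HCDF/AEG/- → run H
t=18: L0/L1/L2 = HCDF/AEG/- → run H
t=19: L0/L1/L2 = CDF/AEGH/- → run C
t=20: L0/L1/L2 = CDF/AEGH/- → run C
t=21: L0/L1/L2 = CDF/AEGH/- → run C
t=22: L0/L1/L2 = CDF/AEGH/- → run C
t=23: L0/L1/L2 = DF/AEGHC/- → run D
t=24: L0/L1/L2 = DF/AEGHC/- → run D
t=25: L0/L1/L2 = DF/AEGHC/- → run D
t=26: L0/L1/L2 = DF/AEGHC/- → run D
t=27: L0/L1/L2 = F/AEGHC/- → run F
t=28: L0/L1/L2 = F/AEGHC/- → run F
t=29: L0/L1/L2 = -/AEGHC/- → run A
t=30: L0/L1/L2 = -/EGHC/- → run E
t=31: L0/L1/L2 = -/EGHC/- → run E
t=32: L0/L1/L2 = -/EGHC/- → run E
t=33: L0/L1/L2 = -/EGHC/- → run E
t=34: L0/L1/L2 = -/GHC/- → run G
t=35: L0/L1/L2 = -/GHC/- → run G
t=36: L0/L1/L2 = -/GHC/- → run G
t=37: L0/L1/L2 = -/GHC/- → run G
t=38: L0/L1/L2 = -/HC/- → run H
t=39: L0/L1/L2 = -/C/- → run C
t=40: (idle)
t=41: (idle)
t=42: (idle)
t=43: (idle)
t=44: (idle)

context switches = 13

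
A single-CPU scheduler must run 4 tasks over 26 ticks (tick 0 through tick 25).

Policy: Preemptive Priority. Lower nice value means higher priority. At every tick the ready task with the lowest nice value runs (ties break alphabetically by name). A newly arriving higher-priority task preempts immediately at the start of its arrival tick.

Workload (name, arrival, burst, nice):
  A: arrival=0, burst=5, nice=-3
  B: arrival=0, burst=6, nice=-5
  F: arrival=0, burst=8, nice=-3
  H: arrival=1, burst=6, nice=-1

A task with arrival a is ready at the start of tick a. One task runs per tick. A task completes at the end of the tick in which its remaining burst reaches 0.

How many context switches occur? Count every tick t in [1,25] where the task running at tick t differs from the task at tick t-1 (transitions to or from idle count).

t=0: ready={A,B,F} → run B
t=1: ready={A,B,F,H} → run B
t=2: ready={A,B,F,H} → run B
t=3: ready={A,B,F,H} → run B
t=4: ready={A,B,F,H} → run B
t=5: ready={A,B,F,H} → run B
t=6: ready={A,F,H} → run A
t=7: ready={A,F,H} → run A
t=8: ready={A,F,H} → run A
t=9: ready={A,F,H} → run A
t=10: ready={A,F,H} → run A
t=11: ready={F,H} → run F
t=12: ready={F,H} → run F
t=13: ready={F,H} → run F
t=14: ready={F,H} → run F
t=15: ready={F,H} → run F
t=16: ready={F,H} → run F
t=17: ready={F,H} → run F
t=18: ready={F,H} → run F
t=19: ready={H} → run H
t=20: ready={H} → run H
t=21: ready={H} → run H
t=22: ready={H} → run H
t=23: ready={H} → run H
t=24: ready={H} → run H
t=25: (idle)

context switches = 4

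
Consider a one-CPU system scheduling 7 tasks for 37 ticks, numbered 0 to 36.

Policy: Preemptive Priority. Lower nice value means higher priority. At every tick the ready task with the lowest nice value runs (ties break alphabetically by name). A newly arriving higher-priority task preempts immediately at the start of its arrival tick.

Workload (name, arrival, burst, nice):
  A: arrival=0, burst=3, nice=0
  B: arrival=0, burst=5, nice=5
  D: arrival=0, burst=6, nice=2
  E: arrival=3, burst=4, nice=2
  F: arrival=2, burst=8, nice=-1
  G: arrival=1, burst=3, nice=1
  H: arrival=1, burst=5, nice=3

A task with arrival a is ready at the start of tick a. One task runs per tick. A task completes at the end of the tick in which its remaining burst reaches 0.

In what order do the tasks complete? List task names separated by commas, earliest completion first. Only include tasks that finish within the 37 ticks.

t=0: ready={A,B,D} → run A
t=1: ready={A,B,D,G,H} → run A
t=2: ready={A,B,D,F,G,H} → run F
t=3: ready={A,B,D,E,F,G,H} → run F
t=4: ready={A,B,D,E,F,G,H} → run F
t=5: ready={A,B,D,E,F,G,H} → run F
t=6: ready={A,B,D,E,F,G,H} → run F
t=7: ready={A,B,D,E,F,G,H} → run F
t=8: ready={A,B,D,E,F,G,H} → run F
t=9: ready={A,B,D,E,F,G,H} → run F
t=10: ready={A,B,D,E,G,H} → run A
t=11: ready={B,D,E,G,H} → run G
t=12: ready={B,D,E,G,H} → run G
t=13: ready={B,D,E,G,H} → run G
t=14: ready={B,D,E,H} → run D
t=15: ready={B,D,E,H} → run D
t=16: ready={B,D,E,H} → run D
t=17: ready={B,D,E,H} → run D
t=18: ready={B,D,E,H} → run D
t=19: ready={B,D,E,H} → run D
t=20: ready={B,E,H} → run E
t=21: ready={B,E,H} → run E
t=22: ready={B,E,H} → run E
t=23: ready={B,E,H} → run E
t=24: ready={B,H} → run H
t=25: ready={B,H} → run H
t=26: ready={B,H} → run H
t=27: ready={B,H} → run H
t=28: ready={B,H} → run H
t=29: ready={B} → run B
t=30: ready={B} → run B
t=31: ready={B} → run B
t=32: ready={B} → run B
t=33: ready={B} → run B
t=34: (idle)
t=35: (idle)
t=36: (idle)

completion order = F, A, G, D, E, H, B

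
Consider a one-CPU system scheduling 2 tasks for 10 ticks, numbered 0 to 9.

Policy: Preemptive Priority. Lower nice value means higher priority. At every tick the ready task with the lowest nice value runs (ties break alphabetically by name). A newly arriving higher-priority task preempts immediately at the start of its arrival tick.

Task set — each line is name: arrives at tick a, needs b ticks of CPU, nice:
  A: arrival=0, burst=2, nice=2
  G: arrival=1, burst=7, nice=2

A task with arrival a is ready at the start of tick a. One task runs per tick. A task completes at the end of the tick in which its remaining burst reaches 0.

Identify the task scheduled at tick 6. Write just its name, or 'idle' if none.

running at tick 6 = G

t=0: ready={A} → run A
t=1: ready={A,G} → run A
t=2: ready={G} → run G
t=3: ready={G} → run G
t=4: ready={G} → run G
t=5: ready={G} → run G
t=6: ready={G} → run G
t=7: ready={G} → run G
t=8: ready={G} → run G
t=9: (idle)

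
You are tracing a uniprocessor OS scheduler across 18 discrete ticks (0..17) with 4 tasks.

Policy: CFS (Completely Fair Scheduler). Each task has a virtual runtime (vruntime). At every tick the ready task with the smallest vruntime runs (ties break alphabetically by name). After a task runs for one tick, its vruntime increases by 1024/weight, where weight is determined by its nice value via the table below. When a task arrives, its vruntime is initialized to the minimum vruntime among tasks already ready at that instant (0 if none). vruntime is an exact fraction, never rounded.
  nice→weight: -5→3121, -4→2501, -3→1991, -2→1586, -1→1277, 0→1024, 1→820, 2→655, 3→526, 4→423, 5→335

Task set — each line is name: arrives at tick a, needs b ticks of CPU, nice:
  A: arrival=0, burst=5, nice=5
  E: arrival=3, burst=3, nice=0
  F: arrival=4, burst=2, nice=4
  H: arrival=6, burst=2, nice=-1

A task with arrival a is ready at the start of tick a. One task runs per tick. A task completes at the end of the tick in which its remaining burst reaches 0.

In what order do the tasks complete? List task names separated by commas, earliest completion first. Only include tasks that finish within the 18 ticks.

t=0: vr[A=0] → run A
t=1: vr[A=1024/335] → run A
t=2: vr[A=2048/335] → run A
t=3: vr[A=3072/335 E=3072/335] → run A
t=4: vr[A=4096/335 E=3072/335 F=3072/335] → run E
t=5: vr[A=4096/335 E=3407/335 F=3072/335] → run F
t=6: vr[A=4096/335 E=3407/335 F=1642496/141705 H=3407/335] → run E
t=7: vr[A=4096/335 E=3742/335 F=1642496/141705 H=3407/335] → run H
t=8: vr[A=4096/335 E=3742/335 F=1642496/141705 H=4693779/427795] → run H
t=9: vr[A=4096/335 E=3742/335 F=1642496/141705] → run E
t=10: vr[A=4096/335 F=1642496/141705] → run F
t=11: vr[A=4096/335] → run A
t=12: (idle)
t=13: (idle)
t=14: (idle)
t=15: (idle)
t=16: (idle)
t=17: (idle)

completion order = H, E, F, A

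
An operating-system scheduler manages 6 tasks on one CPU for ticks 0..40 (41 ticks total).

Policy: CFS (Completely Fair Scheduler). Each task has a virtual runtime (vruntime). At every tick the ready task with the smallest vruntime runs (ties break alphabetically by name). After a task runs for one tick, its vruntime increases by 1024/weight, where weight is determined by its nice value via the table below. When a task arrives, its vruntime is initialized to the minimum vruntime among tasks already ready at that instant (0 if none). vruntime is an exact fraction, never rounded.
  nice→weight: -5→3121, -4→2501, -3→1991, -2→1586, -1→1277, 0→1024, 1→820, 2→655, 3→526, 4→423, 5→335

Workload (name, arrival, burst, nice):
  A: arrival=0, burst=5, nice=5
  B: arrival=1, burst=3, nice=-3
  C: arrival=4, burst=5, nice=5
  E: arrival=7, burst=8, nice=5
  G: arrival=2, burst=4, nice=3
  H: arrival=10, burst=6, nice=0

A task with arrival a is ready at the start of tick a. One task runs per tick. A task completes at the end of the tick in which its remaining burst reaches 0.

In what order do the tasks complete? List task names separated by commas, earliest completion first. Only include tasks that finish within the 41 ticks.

t=0: vr[A=0] → run A
t=1: vr[A=1024/335 B=1024/335] → run A
t=2: vr[A=2048/335 B=1024/335 G=1024/335] → run B
t=3: vr[A=2048/335 B=2381824/666985 G=1024/335] → run G
t=4: vr[A=2048/335 B=2381824/666985 C=2381824/666985 G=440832/88105] → run B
t=5: vr[A=2048/335 B=2724864/666985 C=2381824/666985 G=440832/88105] → run C
t=6: vr[A=2048/335 B=2724864/666985 C=4420608/666985 G=440832/88105] → run B
t=7: vr[A=2048/335 C=4420608/666985 E=440832/88105 G=440832/88105] → run E
t=8: vr[A=2048/335 C=4420608/666985 E=710144/88105 G=440832/88105] → run G
t=9: vr[A=2048/335 C=4420608/666985 E=710144/88105 G=612352/88105] → run A
t=10: vr[A=3072/335 C=4420608/666985 E=710144/88105 G=612352/88105 H=4420608/666985] → run C
t=11: vr[A=3072/335 C=6459392/666985 E=710144/88105 G=612352/88105 H=4420608/666985] → run H
t=12: vr[A=3072/335 C=6459392/666985 E=710144/88105 G=612352/88105 H=5087593/666985] → run G
t=13: vr[A=3072/335 C=6459392/666985 E=710144/88105 G=783872/88105 H=5087593/666985] → run H
t=14: vr[A=3072/335 C=6459392/666985 E=710144/88105 G=783872/88105 H=5754578/666985] → run E
t=15: vr[A=3072/335 C=6459392/666985 E=979456/88105 G=783872/88105 H=5754578/666985] → run H
t=16: vr[A=3072/335 C=6459392/666985 E=979456/88105 G=783872/88105 H=6421563/666985] → run G
t=17: vr[A=3072/335 C=6459392/666985 E=979456/88105 H=6421563/666985] → run A
t=18: vr[A=4096/335 C=6459392/666985 E=979456/88105 H=6421563/666985] → run H
t=19: vr[A=4096/335 C=6459392/666985 E=979456/88105 H=7088548/666985] → run C
t=20: vr[A=4096/335 C=8498176/666985 E=979456/88105 H=7088548/666985] → run H
t=21: vr[A=4096/335 C=8498176/666985 E=979456/88105 H=7755533/666985] → run E
t=22: vr[A=4096/335 C=8498176/666985 E=1248768/88105 H=7755533/666985] → run H
t=23: vr[A=4096/335 C=8498176/666985 E=1248768/88105] → run A
t=24: vr[C=8498176/666985 E=1248768/88105] → run C
t=25: vr[C=2107392/133397 E=1248768/88105] → run E
t=26: vr[C=2107392/133397 E=303616/17621] → run C
t=27: vr[E=303616/17621] → run E
t=28: vr[E=1787392/88105] → run E
t=29: vr[E=2056704/88105] → run E
t=30: vr[E=2326016/88105] → run E
t=31: (idle)
t=32: (idle)
t=33: (idle)
t=34: (idle)
t=35: (idle)
t=36: (idle)
t=37: (idle)
t=38: (idle)
t=39: (idle)
t=40: (idle)

completion order = B, G, H, A, C, E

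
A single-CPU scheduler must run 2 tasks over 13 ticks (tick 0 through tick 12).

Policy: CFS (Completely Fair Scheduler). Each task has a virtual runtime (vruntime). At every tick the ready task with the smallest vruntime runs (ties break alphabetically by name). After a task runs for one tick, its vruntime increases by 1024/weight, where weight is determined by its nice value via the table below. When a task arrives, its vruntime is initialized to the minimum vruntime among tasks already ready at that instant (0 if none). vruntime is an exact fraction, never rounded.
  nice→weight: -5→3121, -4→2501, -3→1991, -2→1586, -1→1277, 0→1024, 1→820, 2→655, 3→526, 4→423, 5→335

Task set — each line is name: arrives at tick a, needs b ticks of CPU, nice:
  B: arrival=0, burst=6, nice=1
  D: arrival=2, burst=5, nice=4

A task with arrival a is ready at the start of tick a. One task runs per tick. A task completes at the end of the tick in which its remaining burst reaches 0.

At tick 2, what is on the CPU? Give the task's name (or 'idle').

t=0: vr[B=0] → run B
t=1: vr[B=256/205] → run B
t=2: vr[B=512/205 D=512/205] → run B
t=3: vr[B=768/205 D=512/205] → run D
t=4: vr[B=768/205 D=426496/86715] → run B
t=5: vr[B=1024/205 D=426496/86715] → run D
t=6: vr[B=1024/205 D=636416/86715] → run B
t=7: vr[B=256/41 D=636416/86715] → run B
t=8: vr[D=636416/86715] → run D
t=9: vr[D=282112/28905] → run D
t=10: vr[D=1056256/86715] → run D
t=11: (idle)
t=12: (idle)

running at tick 2 = B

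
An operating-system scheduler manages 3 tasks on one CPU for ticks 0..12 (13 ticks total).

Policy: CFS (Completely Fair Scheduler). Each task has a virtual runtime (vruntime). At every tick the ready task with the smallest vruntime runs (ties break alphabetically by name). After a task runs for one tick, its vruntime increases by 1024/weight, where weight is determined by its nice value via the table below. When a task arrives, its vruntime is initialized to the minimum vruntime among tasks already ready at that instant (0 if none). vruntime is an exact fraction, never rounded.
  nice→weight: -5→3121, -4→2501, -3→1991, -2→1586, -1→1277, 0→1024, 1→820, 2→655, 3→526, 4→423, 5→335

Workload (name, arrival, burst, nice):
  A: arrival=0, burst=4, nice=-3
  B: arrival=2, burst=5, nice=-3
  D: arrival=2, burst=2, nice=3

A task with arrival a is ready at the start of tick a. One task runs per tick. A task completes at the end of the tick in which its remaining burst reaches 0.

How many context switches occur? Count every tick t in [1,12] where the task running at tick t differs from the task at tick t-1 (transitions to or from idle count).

t=0: vr[A=0] → run A
t=1: vr[A=1024/1991] → run A
t=2: vr[A=2048/1991 B=2048/1991 D=2048/1991] → run A
t=3: vr[A=3072/1991 B=2048/1991 D=2048/1991] → run B
t=4: vr[A=3072/1991 B=3072/1991 D=2048/1991] → run D
t=5: vr[A=3072/1991 B=3072/1991 D=1558016/523633] → run A
t=6: vr[B=3072/1991 D=1558016/523633] → run B
t=7: vr[B=4096/1991 D=1558016/523633] → run B
t=8: vr[B=5120/1991 D=1558016/523633] → run B
t=9: vr[B=6144/1991 D=1558016/523633] → run D
t=10: vr[B=6144/1991] → run B
t=11: (idle)
t=12: (idle)

context switches = 7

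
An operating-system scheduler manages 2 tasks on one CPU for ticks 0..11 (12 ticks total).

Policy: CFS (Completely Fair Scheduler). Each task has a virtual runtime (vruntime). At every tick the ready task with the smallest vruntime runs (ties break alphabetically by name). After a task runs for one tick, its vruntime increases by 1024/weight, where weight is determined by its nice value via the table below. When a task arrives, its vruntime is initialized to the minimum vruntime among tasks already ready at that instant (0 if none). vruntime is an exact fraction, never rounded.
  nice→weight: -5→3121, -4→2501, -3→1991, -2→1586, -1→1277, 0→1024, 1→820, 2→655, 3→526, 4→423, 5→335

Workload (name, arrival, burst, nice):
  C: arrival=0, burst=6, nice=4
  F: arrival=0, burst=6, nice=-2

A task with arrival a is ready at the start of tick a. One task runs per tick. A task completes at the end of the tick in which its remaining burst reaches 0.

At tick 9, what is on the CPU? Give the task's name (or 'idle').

running at tick 9 = C

t=0: vr[C=0 F=0] → run C
t=1: vr[C=1024/423 F=0] → run F
t=2: vr[C=1024/423 F=512/793] → run F
t=3: vr[C=1024/423 F=1024/793] → run F
t=4: vr[C=1024/423 F=1536/793] → run F
t=5: vr[C=1024/423 F=2048/793] → run C
t=6: vr[C=2048/423 F=2048/793] → run F
t=7: vr[C=2048/423 F=2560/793] → run F
t=8: vr[C=2048/423] → run C
t=9: vr[C=1024/141] → run C
t=10: vr[C=4096/423] → run C
t=11: vr[C=5120/423] → run C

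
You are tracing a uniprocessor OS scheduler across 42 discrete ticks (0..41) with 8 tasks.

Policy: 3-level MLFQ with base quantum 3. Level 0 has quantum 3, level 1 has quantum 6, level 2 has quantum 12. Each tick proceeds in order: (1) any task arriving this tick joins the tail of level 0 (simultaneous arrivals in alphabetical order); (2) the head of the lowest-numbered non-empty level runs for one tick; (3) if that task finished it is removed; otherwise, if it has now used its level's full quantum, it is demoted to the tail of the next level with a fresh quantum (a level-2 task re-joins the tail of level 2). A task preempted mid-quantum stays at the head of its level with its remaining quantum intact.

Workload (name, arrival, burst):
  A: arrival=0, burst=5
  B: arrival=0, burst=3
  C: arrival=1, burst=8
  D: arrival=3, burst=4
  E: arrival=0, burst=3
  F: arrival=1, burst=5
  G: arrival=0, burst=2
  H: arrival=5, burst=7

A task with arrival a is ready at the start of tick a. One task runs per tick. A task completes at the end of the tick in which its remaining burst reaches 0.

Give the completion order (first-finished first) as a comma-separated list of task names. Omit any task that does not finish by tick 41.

completion order = B, E, G, A, C, F, D, H

t=0: L0/L1/L2 = ABEG/-/- → run A
t=1: L0/L1/L2 = ABEGCF/-/- → run A
t=2: L0/L1/L2 = ABEGCF/-/- → run A
t=3: L0/L1/L2 = BEGCFD/A/- → run B
t=4: L0/L1/L2 = BEGCFD/A/- → run B
t=5: L0/L1/L2 = BEGCFDH/A/- → run B
t=6: L0/L1/L2 = EGCFDH/A/- → run E
t=7: L0/L1/L2 = EGCFDH/A/- → run E
t=8: L0/L1/L2 = EGCFDH/A/- → run E
t=9: L0/L1/L2 = GCFDH/A/- → run G
t=10: L0/L1/L2 = GCFDH/A/- → run G
t=11: L0/L1/L2 = CFDH/A/- → run C
t=12: L0/L1/L2 = CFDH/A/- → run C
t=13: L0/L1/L2 = CFDH/A/- → run C
t=14: L0/L1/L2 = FDH/AC/- → run F
t=15: L0/L1/L2 = FDH/AC/- → run F
t=16: L0/L1/L2 = FDH/AC/- → run F
t=17: L0/L1/L2 = DH/ACF/- → run D
t=18: L0/L1/L2 = DH/ACF/- → run D
t=19: L0/L1/L2 = DH/ACF/- → run D
t=20: L0/L1/L2 = H/ACFD/- → run H
t=21: L0/L1/L2 = H/ACFD/- → run H
t=22: L0/L1/L2 = H/ACFD/- → run H
t=23: L0/L1/L2 = -/ACFDH/- → run A
t=24: L0/L1/L2 = -/ACFDH/- → run A
t=25: L0/L1/L2 = -/CFDH/- → run C
t=26: L0/L1/L2 = -/CFDH/- → run C
t=27: L0/L1/L2 = -/CFDH/- → run C
t=28: L0/L1/L2 = -/CFDH/- → run C
t=29: L0/L1/L2 = -/CFDH/- → run C
t=30: L0/L1/L2 = -/FDH/- → run F
t=31: L0/L1/L2 = -/FDH/- → run F
t=32: L0/L1/L2 = -/DH/- → run D
t=33: L0/L1/L2 = -/H/- → run H
t=34: L0/L1/L2 = -/H/- → run H
t=35: L0/L1/L2 = -/H/- → run H
t=36: L0/L1/L2 = -/H/- → run H
t=37: (idle)
t=38: (idle)
t=39: (idle)
t=40: (idle)
t=41: (idle)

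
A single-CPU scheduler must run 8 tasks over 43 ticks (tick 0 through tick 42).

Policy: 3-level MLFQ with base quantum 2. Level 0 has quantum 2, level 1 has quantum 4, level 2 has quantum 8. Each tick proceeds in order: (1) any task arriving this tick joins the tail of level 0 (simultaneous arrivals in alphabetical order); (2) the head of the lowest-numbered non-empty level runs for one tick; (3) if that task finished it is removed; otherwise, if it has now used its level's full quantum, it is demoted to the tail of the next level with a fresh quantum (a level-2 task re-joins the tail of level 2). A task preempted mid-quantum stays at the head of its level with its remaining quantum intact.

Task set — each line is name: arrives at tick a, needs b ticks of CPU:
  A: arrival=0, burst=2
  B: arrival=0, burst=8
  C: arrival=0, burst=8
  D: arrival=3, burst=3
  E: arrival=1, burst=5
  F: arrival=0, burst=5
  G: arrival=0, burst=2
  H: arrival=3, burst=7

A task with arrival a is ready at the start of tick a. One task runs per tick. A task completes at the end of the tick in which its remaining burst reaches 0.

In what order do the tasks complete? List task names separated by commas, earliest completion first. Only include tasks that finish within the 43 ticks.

t=0: L0/L1/L2 = ABCFG/-/- → run A
t=1: L0/L1/L2 = ABCFGE/-/- → run A
t=2: L0/L1/L2 = BCFGE/-/- → run B
t=3: L0/L1/L2 = BCFGEDH/-/- → run B
t=4: L0/L1/L2 = CFGEDH/B/- → run C
t=5: L0/L1/L2 = CFGEDH/B/- → run C
t=6: L0/L1/L2 = FGEDH/BC/- → run F
t=7: L0/L1/L2 = FGEDH/BC/- → run F
t=8: L0/L1/L2 = GEDH/BCF/- → run G
t=9: L0/L1/L2 = GEDH/BCF/- → run G
t=10: L0/L1/L2 = EDH/BCF/- → run E
t=11: L0/L1/L2 = EDH/BCF/- → run E
t=12: L0/L1/L2 = DH/BCFE/- → run D
t=13: L0/L1/L2 = DH/BCFE/- → run D
t=14: L0/L1/L2 = H/BCFED/- → run H
t=15: L0/L1/L2 = H/BCFED/- → run H
t=16: L0/L1/L2 = -/BCFEDH/- → run B
t=17: L0/L1/L2 = -/BCFEDH/- → run B
t=18: L0/L1/L2 = -/BCFEDH/- → run B
t=19: L0/L1/L2 = -/BCFEDH/- → run B
t=20: L0/L1/L2 = -/CFEDH/B → run C
t=21: L0/L1/L2 = -/CFEDH/B → run C
t=22: L0/L1/L2 = -/CFEDH/B → run C
t=23: L0/L1/L2 = -/CFEDH/B → run C
t=24: L0/L1/L2 = -/FEDH/BC → run F
t=25: L0/L1/L2 = -/FEDH/BC → run F
t=26: L0/L1/L2 = -/FEDH/BC → run F
t=27: L0/L1/L2 = -/EDH/BC → run E
t=28: L0/L1/L2 = -/EDH/BC → run E
t=29: L0/L1/L2 = -/EDH/BC → run E
t=30: L0/L1/L2 = -/DH/BC → run D
t=31: L0/L1/L2 = -/H/BC → run H
t=32: L0/L1/L2 = -/H/BC → run H
t=33: L0/L1/L2 = -/H/BC → run H
t=34: L0/L1/L2 = -/H/BC → run H
t=35: L0/L1/L2 = -/-/BCH → run B
t=36: L0/L1/L2 = -/-/BCH → run B
t=37: L0/L1/L2 = -/-/CH → run C
t=38: L0/L1/L2 = -/-/CH → run C
t=39: L0/L1/L2 = -/-/H → run H
t=40: (idle)
t=41: (idle)
t=42: (idle)

completion order = A, G, F, E, D, B, C, H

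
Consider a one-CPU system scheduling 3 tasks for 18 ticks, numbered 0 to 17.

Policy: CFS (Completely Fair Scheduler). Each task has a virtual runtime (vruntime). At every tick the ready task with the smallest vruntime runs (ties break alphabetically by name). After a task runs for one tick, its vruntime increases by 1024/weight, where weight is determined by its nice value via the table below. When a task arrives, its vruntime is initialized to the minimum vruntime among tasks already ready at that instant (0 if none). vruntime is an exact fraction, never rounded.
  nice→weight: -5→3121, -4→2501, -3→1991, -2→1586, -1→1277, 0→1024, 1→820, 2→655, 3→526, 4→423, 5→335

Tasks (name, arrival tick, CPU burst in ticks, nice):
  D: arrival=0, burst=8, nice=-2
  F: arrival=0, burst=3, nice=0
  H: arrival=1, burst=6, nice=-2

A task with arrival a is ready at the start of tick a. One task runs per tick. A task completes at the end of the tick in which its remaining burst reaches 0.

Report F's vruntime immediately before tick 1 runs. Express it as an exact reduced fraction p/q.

vruntime(F, start of tick 1) = 0/1

t=0: vr[D=0 F=0] → run D
t=1: vr[D=512/793 F=0 H=0] → run F
t=2: vr[D=512/793 F=1 H=0] → run H
t=3: vr[D=512/793 F=1 H=512/793] → run D
t=4: vr[D=1024/793 F=1 H=512/793] → run H
t=5: vr[D=1024/793 F=1 H=1024/793] → run F
t=6: vr[D=1024/793 F=2 H=1024/793] → run D
t=7: vr[D=1536/793 F=2 H=1024/793] → run H
t=8: vr[D=1536/793 F=2 H=1536/793] → run D
t=9: vr[D=2048/793 F=2 H=1536/793] → run H
t=10: vr[D=2048/793 F=2 H=2048/793] → run F
t=11: vr[D=2048/793 H=2048/793] → run D
t=12: vr[D=2560/793 H=2048/793] → run H
t=13: vr[D=2560/793 H=2560/793] → run D
t=14: vr[D=3072/793 H=2560/793] → run H
t=15: vr[D=3072/793] → run D
t=16: vr[D=3584/793] → run D
t=17: (idle)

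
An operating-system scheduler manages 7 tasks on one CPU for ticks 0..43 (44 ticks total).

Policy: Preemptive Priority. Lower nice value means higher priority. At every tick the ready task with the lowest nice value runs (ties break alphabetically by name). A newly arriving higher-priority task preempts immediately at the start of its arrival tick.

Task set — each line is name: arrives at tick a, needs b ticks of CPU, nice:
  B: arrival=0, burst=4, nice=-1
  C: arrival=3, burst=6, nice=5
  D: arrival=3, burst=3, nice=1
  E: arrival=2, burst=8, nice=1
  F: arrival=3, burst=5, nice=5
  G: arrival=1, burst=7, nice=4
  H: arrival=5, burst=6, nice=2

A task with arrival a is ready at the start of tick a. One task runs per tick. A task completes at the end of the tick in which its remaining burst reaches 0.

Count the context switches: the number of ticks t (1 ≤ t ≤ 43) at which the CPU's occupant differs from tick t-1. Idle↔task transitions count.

t=0: ready={B} → run B
t=1: ready={B,G} → run B
t=2: ready={B,E,G} → run B
t=3: ready={B,C,D,E,F,G} → run B
t=4: ready={C,D,E,F,G} → run D
t=5: ready={C,D,E,F,G,H} → run D
t=6: ready={C,D,E,F,G,H} → run D
t=7: ready={C,E,F,G,H} → run E
t=8: ready={C,E,F,G,H} → run E
t=9: ready={C,E,F,G,H} → run E
t=10: ready={C,E,F,G,H} → run E
t=11: ready={C,E,F,G,H} → run E
t=12: ready={C,E,F,G,H} → run E
t=13: ready={C,E,F,G,H} → run E
t=14: ready={C,E,F,G,H} → run E
t=15: ready={C,F,G,H} → run H
t=16: ready={C,F,G,H} → run H
t=17: ready={C,F,G,H} → run H
t=18: ready={C,F,G,H} → run H
t=19: ready={C,F,G,H} → run H
t=20: ready={C,F,G,H} → run H
t=21: ready={C,F,G} → run G
t=22: ready={C,F,G} → run G
t=23: ready={C,F,G} → run G
t=24: ready={C,F,G} → run G
t=25: ready={C,F,G} → run G
t=26: ready={C,F,G} → run G
t=27: ready={C,F,G} → run G
t=28: ready={C,F} → run C
t=29: ready={C,F} → run C
t=30: ready={C,F} → run C
t=31: ready={C,F} → run C
t=32: ready={C,F} → run C
t=33: ready={C,F} → run C
t=34: ready={F} → run F
t=35: ready={F} → run F
t=36: ready={F} → run F
t=37: ready={F} → run F
t=38: ready={F} → run F
t=39: (idle)
t=40: (idle)
t=41: (idle)
t=42: (idle)
t=43: (idle)

context switches = 7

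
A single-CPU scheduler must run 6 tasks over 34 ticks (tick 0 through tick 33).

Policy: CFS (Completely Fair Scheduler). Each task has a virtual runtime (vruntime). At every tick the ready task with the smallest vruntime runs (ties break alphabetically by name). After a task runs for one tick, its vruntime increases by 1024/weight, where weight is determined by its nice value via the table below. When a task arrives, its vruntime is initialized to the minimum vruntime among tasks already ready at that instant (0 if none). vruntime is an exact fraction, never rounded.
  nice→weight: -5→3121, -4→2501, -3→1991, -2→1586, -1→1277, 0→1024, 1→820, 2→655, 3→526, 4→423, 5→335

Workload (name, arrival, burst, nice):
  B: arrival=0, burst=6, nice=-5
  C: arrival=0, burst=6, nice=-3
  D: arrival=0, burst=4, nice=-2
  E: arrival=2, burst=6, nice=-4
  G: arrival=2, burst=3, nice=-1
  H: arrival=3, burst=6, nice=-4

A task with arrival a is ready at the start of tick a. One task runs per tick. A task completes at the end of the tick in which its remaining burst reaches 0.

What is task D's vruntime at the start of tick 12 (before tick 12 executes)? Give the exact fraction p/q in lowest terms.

vruntime(D, start of tick 12) = 1024/793

t=0: vr[B=0 C=0 D=0] → run B
t=1: vr[B=1024/3121 C=0 D=0] → run C
t=2: vr[B=1024/3121 C=1024/1991 D=0 E=0 G=0] → run D
t=3: vr[B=1024/3121 C=1024/1991 D=512/793 E=0 G=0 H=0] → run E
t=4: vr[B=1024/3121 C=1024/1991 D=512/793 E=1024/2501 G=0 H=0] → run G
t=5: vr[B=1024/3121 C=1024/1991 D=512/793 E=1024/2501 G=1024/1277 H=0] → run H
t=6: vr[B=1024/3121 C=1024/1991 D=512/793 E=1024/2501 G=1024/1277 H=1024/2501] → run B
t=7: vr[B=2048/3121 C=1024/1991 D=512/793 E=1024/2501 G=1024/1277 H=1024/2501] → run E
t=8: vr[B=2048/3121 C=1024/1991 D=512/793 E=2048/2501 G=1024/1277 H=1024/2501] → run H
t=9: vr[B=2048/3121 C=1024/1991 D=512/793 E=2048/2501 G=1024/1277 H=2048/2501] → run C
t=10: vr[B=2048/3121 C=2048/1991 D=512/793 E=2048/2501 G=1024/1277 H=2048/2501] → run D
t=11: vr[B=2048/3121 C=2048/1991 D=1024/793 E=2048/2501 G=1024/1277 H=2048/2501] → run B
t=12: vr[B=3072/3121 C=2048/1991 D=1024/793 E=2048/2501 G=1024/1277 H=2048/2501] → run G
t=13: vr[B=3072/3121 C=2048/1991 D=1024/793 E=2048/2501 G=2048/1277 H=2048/2501] → run E
t=14: vr[B=3072/3121 C=2048/1991 D=1024/793 E=3072/2501 G=2048/1277 H=2048/2501] → run H
t=15: vr[B=3072/3121 C=2048/1991 D=1024/793 E=3072/2501 G=2048/1277 H=3072/2501] → run B
t=16: vr[B=4096/3121 C=2048/1991 D=1024/793 E=3072/2501 G=2048/1277 H=3072/2501] → run C
t=17: vr[B=4096/3121 C=3072/1991 D=1024/793 E=3072/2501 G=2048/1277 H=3072/2501] → run E
t=18: vr[B=4096/3121 C=3072/1991 D=1024/793 E=4096/2501 G=2048/1277 H=3072/2501] → run H
t=19: vr[B=4096/3121 C=3072/1991 D=1024/793 E=4096/2501 G=2048/1277 H=4096/2501] → run D
t=20: vr[B=4096/3121 C=3072/1991 D=1536/793 E=4096/2501 G=2048/1277 H=4096/2501] → run B
t=21: vr[B=5120/3121 C=3072/1991 D=1536/793 E=4096/2501 G=2048/1277 H=4096/2501] → run C
t=22: vr[B=5120/3121 C=4096/1991 D=1536/793 E=4096/2501 G=2048/1277 H=4096/2501] → run G
t=23: vr[B=5120/3121 C=4096/1991 D=1536/793 E=4096/2501 H=4096/2501] → run E
t=24: vr[B=5120/3121 C=4096/1991 D=1536/793 E=5120/2501 H=4096/2501] → run H
t=25: vr[B=5120/3121 C=4096/1991 D=1536/793 E=5120/2501 H=5120/2501] → run B
t=26: vr[C=4096/1991 D=1536/793 E=5120/2501 H=5120/2501] → run D
t=27: vr[C=4096/1991 E=5120/2501 H=5120/2501] → run E
t=28: vr[C=4096/1991 H=5120/2501] → run H
t=29: vr[C=4096/1991] → run C
t=30: vr[C=5120/1991] → run C
t=31: (idle)
t=32: (idle)
t=33: (idle)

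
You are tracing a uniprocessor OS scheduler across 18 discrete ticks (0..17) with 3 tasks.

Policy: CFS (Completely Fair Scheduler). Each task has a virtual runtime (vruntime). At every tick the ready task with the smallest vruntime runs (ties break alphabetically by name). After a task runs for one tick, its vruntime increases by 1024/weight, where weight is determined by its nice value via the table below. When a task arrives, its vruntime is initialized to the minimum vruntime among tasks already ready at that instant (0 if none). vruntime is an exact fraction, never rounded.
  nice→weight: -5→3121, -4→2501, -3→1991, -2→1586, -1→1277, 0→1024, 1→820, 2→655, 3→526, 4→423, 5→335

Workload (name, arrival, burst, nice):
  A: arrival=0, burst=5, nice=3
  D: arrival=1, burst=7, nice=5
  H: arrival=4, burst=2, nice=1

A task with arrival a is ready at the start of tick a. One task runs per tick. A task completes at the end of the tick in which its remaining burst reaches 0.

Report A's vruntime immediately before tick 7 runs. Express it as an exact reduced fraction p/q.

vruntime(A, start of tick 7) = 2048/263

t=0: vr[A=0] → run A
t=1: vr[A=512/263 D=512/263] → run A
t=2: vr[A=1024/263 D=512/263] → run D
t=3: vr[A=1024/263 D=440832/88105] → run A
t=4: vr[A=1536/263 D=440832/88105 H=440832/88105] → run D
t=5: vr[A=1536/263 D=710144/88105 H=440832/88105] → run H
t=6: vr[A=1536/263 D=710144/88105 H=22585088/3612305] → run A
t=7: vr[A=2048/263 D=710144/88105 H=22585088/3612305] → run H
t=8: vr[A=2048/263 D=710144/88105] → run A
t=9: vr[D=710144/88105] → run D
t=10: vr[D=979456/88105] → run D
t=11: vr[D=1248768/88105] → run D
t=12: vr[D=303616/17621] → run D
t=13: vr[D=1787392/88105] → run D
t=14: (idle)
t=15: (idle)
t=16: (idle)
t=17: (idle)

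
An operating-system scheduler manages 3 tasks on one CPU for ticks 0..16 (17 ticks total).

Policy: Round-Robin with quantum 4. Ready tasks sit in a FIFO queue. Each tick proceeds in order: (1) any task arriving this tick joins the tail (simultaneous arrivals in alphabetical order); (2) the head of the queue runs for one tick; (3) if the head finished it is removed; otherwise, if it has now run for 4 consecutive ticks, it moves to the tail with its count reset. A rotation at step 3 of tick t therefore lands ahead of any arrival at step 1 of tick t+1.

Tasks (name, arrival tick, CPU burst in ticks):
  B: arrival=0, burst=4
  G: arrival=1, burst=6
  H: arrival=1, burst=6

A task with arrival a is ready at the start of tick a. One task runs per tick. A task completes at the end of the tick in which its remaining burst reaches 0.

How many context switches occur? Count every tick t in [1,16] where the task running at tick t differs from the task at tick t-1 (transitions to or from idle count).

context switches = 5

t=0: queue=[B] q_used=0 → run B
t=1: queue=[B,G,H] q_used=1 → run B
t=2: queue=[B,G,H] q_used=2 → run B
t=3: queue=[B,G,H] q_used=3 → run B
t=4: queue=[G,H] q_used=0 → run G
t=5: queue=[G,H] q_used=1 → run G
t=6: queue=[G,H] q_used=2 → run G
t=7: queue=[G,H] q_used=3 → run G
t=8: queue=[H,G] q_used=0 → run H
t=9: queue=[H,G] q_used=1 → run H
t=10: queue=[H,G] q_used=2 → run H
t=11: queue=[H,G] q_used=3 → run H
t=12: queue=[G,H] q_used=0 → run G
t=13: queue=[G,H] q_used=1 → run G
t=14: queue=[H] q_used=0 → run H
t=15: queue=[H] q_used=1 → run H
t=16: (idle)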